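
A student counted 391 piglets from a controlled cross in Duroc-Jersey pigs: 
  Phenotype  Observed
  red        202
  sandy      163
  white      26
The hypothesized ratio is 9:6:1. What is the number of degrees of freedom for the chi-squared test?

2

A goodness-of-fit test with 3 phenotype classes has df = 3 − 1 = 2.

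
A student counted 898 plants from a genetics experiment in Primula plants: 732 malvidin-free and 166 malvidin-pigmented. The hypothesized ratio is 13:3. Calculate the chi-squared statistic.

0.041

Expected counts for N = 898 under a 13:3 ratio (total parts = 16):
  malvidin-free: 898 × 13/16 = 729.625
  malvidin-pigmented: 898 × 3/16 = 168.375
χ² = Σ (O − E)² / E
  malvidin-free: (732 − 729.625)² / 729.625 = 0.0077
  malvidin-pigmented: (166 − 168.375)² / 168.375 = 0.0335
χ² = 0.0077 + 0.0335 = 0.0412 ≈ 0.041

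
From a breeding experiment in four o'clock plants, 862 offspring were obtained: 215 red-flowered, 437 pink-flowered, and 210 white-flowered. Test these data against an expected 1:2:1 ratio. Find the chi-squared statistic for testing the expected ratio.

Under the 1:2:1 hypothesis (Σ ratio = 4, N = 862):
  red-flowered: 862 × 1/4 = 215.5
  pink-flowered: 862 × 2/4 = 431
  white-flowered: 862 × 1/4 = 215.5
χ² = Σ (O − E)² / E
  red-flowered: (215 − 215.5)² / 215.5 = 0.0012
  pink-flowered: (437 − 431)² / 431 = 0.0835
  white-flowered: (210 − 215.5)² / 215.5 = 0.1404
χ² = 0.0012 + 0.0835 + 0.1404 = 0.2251 ≈ 0.225

0.225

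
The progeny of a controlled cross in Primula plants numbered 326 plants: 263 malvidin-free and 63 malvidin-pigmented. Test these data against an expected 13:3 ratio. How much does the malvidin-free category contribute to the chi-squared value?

Under the 13:3 hypothesis (Σ ratio = 16, N = 326):
  malvidin-free: 326 × 13/16 = 264.875
  malvidin-pigmented: 326 × 3/16 = 61.125
Contribution of malvidin-free: (263 − 264.875)² / 264.875 = 0.0133

0.013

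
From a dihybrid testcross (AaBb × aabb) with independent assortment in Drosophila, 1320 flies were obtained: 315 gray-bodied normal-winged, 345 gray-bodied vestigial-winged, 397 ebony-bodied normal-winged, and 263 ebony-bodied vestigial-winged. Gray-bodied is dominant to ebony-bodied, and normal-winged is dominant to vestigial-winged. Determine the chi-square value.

28.570

A dihybrid testcross with independent assortment gives a 1:1:1:1 ratio.
The 1:1:1:1 ratio has 4 parts, so with N = 1320 the expected counts are:
  gray-bodied normal-winged: 1320 × 1/4 = 330
  gray-bodied vestigial-winged: 1320 × 1/4 = 330
  ebony-bodied normal-winged: 1320 × 1/4 = 330
  ebony-bodied vestigial-winged: 1320 × 1/4 = 330
χ² = Σ (O − E)² / E
  gray-bodied normal-winged: (315 − 330)² / 330 = 0.6818
  gray-bodied vestigial-winged: (345 − 330)² / 330 = 0.6818
  ebony-bodied normal-winged: (397 − 330)² / 330 = 13.6030
  ebony-bodied vestigial-winged: (263 − 330)² / 330 = 13.6030
χ² = 0.6818 + 0.6818 + 13.6030 + 13.6030 = 28.5696 ≈ 28.570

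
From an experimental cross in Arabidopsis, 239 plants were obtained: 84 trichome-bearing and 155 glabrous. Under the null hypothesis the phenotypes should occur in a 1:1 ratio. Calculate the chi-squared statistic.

21.092

The 1:1 ratio has 2 parts, so with N = 239 the expected counts are:
  trichome-bearing: 239 × 1/2 = 119.5
  glabrous: 239 × 1/2 = 119.5
χ² = Σ (O − E)² / E
  trichome-bearing: (84 − 119.5)² / 119.5 = 10.5460
  glabrous: (155 − 119.5)² / 119.5 = 10.5460
χ² = 10.5460 + 10.5460 = 21.092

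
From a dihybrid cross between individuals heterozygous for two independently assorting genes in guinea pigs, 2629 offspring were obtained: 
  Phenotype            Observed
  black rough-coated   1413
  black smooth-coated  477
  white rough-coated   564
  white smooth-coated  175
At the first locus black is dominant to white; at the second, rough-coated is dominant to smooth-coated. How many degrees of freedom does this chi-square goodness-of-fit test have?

A dihybrid F₂ with independent assortment and complete dominance at both loci gives a 9:3:3:1 phenotypic ratio.
A goodness-of-fit test with 4 phenotype classes has df = 4 − 1 = 3.

3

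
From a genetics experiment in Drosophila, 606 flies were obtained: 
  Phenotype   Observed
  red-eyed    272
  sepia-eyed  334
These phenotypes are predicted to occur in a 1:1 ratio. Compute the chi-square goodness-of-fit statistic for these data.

6.343

Expected counts for N = 606 under a 1:1 ratio (total parts = 2):
  red-eyed: 606 × 1/2 = 303
  sepia-eyed: 606 × 1/2 = 303
χ² = Σ (O − E)² / E
  red-eyed: (272 − 303)² / 303 = 3.1716
  sepia-eyed: (334 − 303)² / 303 = 3.1716
χ² = 3.1716 + 3.1716 = 6.3432 ≈ 6.343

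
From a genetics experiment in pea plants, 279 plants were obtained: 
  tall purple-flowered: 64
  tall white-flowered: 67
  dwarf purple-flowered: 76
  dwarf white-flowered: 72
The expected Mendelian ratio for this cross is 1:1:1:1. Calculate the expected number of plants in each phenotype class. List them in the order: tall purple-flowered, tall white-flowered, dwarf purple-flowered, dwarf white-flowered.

69.75, 69.75, 69.75, 69.75

Under the 1:1:1:1 hypothesis (Σ ratio = 4, N = 279):
  tall purple-flowered: 279 × 1/4 = 69.75
  tall white-flowered: 279 × 1/4 = 69.75
  dwarf purple-flowered: 279 × 1/4 = 69.75
  dwarf white-flowered: 279 × 1/4 = 69.75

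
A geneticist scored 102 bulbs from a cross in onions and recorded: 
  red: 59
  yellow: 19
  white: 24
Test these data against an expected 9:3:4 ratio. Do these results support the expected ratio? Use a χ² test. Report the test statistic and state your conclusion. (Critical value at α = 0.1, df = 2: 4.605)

Expected counts for N = 102 under a 9:3:4 ratio (total parts = 16):
  red: 102 × 9/16 = 57.375
  yellow: 102 × 3/16 = 19.125
  white: 102 × 4/16 = 25.5
χ² = Σ (O − E)² / E
  red: (59 − 57.375)² / 57.375 = 0.0460
  yellow: (19 − 19.125)² / 19.125 = 0.0008
  white: (24 − 25.5)² / 25.5 = 0.0882
χ² = 0.0460 + 0.0008 + 0.0882 = 0.135
Degrees of freedom = 3 − 1 = 2; critical value at α = 0.1 is 4.605.
Since 0.135 < 4.605, we fail to reject the null hypothesis — the data are consistent with the 9:3:4 ratio.

0.135; consistent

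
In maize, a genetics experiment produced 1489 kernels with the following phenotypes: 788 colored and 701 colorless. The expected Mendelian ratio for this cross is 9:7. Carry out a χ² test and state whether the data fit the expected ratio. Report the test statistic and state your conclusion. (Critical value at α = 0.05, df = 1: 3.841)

6.704; not consistent

The 9:7 ratio has 16 parts, so with N = 1489 the expected counts are:
  colored: 1489 × 9/16 = 837.5625
  colorless: 1489 × 7/16 = 651.4375
χ² = Σ (O − E)² / E
  colored: (788 − 837.5625)² / 837.5625 = 2.9328
  colorless: (701 − 651.4375)² / 651.4375 = 3.7708
χ² = 2.9328 + 3.7708 = 6.7036 ≈ 6.704
Degrees of freedom = 2 − 1 = 1; critical value at α = 0.05 is 3.841.
Since 6.704 > 3.841, we reject the null hypothesis — the data do not fit the 9:7 ratio.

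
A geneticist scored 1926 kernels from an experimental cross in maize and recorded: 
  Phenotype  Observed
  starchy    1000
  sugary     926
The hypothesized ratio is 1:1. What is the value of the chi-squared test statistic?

2.843

The 1:1 ratio has 2 parts, so with N = 1926 the expected counts are:
  starchy: 1926 × 1/2 = 963
  sugary: 1926 × 1/2 = 963
χ² = Σ (O − E)² / E
  starchy: (1000 − 963)² / 963 = 1.4216
  sugary: (926 − 963)² / 963 = 1.4216
χ² = 1.4216 + 1.4216 = 2.8432 ≈ 2.843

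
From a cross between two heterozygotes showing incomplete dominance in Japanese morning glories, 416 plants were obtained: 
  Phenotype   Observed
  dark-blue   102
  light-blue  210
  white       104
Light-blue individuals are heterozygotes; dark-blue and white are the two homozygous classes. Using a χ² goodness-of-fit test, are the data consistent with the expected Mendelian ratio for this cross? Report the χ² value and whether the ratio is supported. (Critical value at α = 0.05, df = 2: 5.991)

0.058; consistent

With incomplete dominance, a heterozygote × heterozygote cross gives a 1:2:1 phenotypic ratio.
Under the 1:2:1 hypothesis (Σ ratio = 4, N = 416):
  dark-blue: 416 × 1/4 = 104
  light-blue: 416 × 2/4 = 208
  white: 416 × 1/4 = 104
χ² = Σ (O − E)² / E
  dark-blue: (102 − 104)² / 104 = 0.0385
  light-blue: (210 − 208)² / 208 = 0.0192
  white: (104 − 104)² / 104 = 0.0000
χ² = 0.0385 + 0.0192 + 0.0000 = 0.0577 ≈ 0.058
Degrees of freedom = 3 − 1 = 2; critical value at α = 0.05 is 5.991.
Since 0.058 < 5.991, we fail to reject the null hypothesis — the data are consistent with the 1:2:1 ratio.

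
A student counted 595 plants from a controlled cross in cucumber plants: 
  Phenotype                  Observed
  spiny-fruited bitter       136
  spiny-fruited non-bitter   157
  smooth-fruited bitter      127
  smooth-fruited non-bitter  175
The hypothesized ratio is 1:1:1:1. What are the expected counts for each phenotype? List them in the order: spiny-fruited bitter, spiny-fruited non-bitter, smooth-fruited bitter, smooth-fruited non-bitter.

148.75, 148.75, 148.75, 148.75

Total ratio parts = 4. Expected numbers out of 595:
  spiny-fruited bitter: 595 × 1/4 = 148.75
  spiny-fruited non-bitter: 595 × 1/4 = 148.75
  smooth-fruited bitter: 595 × 1/4 = 148.75
  smooth-fruited non-bitter: 595 × 1/4 = 148.75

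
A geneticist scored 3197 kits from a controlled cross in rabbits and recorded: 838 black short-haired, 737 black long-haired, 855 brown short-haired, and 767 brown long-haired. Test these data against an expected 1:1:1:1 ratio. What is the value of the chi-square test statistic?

Total ratio parts = 4. Expected numbers out of 3197:
  black short-haired: 3197 × 1/4 = 799.25
  black long-haired: 3197 × 1/4 = 799.25
  brown short-haired: 3197 × 1/4 = 799.25
  brown long-haired: 3197 × 1/4 = 799.25
χ² = Σ (O − E)² / E
  black short-haired: (838 − 799.25)² / 799.25 = 1.8787
  black long-haired: (737 − 799.25)² / 799.25 = 4.8484
  brown short-haired: (855 − 799.25)² / 799.25 = 3.8887
  brown long-haired: (767 − 799.25)² / 799.25 = 1.3013
χ² = 1.8787 + 4.8484 + 3.8887 + 1.3013 = 11.9171 ≈ 11.917

11.917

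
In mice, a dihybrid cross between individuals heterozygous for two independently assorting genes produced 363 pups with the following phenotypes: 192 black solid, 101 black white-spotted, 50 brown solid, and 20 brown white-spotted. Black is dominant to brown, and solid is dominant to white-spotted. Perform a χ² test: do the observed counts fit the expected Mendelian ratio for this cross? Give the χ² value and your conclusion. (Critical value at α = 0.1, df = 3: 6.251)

A dihybrid F₂ with independent assortment and complete dominance at both loci gives a 9:3:3:1 phenotypic ratio.
The 9:3:3:1 ratio has 16 parts, so with N = 363 the expected counts are:
  black solid: 363 × 9/16 = 204.1875
  black white-spotted: 363 × 3/16 = 68.0625
  brown solid: 363 × 3/16 = 68.0625
  brown white-spotted: 363 × 1/16 = 22.6875
χ² = Σ (O − E)² / E
  black solid: (192 − 204.1875)² / 204.1875 = 0.7274
  black white-spotted: (101 − 68.0625)² / 68.0625 = 15.9395
  brown solid: (50 − 68.0625)² / 68.0625 = 4.7934
  brown white-spotted: (20 − 22.6875)² / 22.6875 = 0.3184
χ² = 0.7274 + 15.9395 + 4.7934 + 0.3184 = 21.7787 ≈ 21.779
Degrees of freedom = 4 − 1 = 3; critical value at α = 0.1 is 6.251.
Since 21.779 > 6.251, we reject the null hypothesis — the data do not fit the 9:3:3:1 ratio.

21.779; not consistent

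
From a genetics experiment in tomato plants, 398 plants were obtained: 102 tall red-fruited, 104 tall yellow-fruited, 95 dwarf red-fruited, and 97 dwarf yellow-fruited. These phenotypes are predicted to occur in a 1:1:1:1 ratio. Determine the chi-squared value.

0.533

Expected counts for N = 398 under a 1:1:1:1 ratio (total parts = 4):
  tall red-fruited: 398 × 1/4 = 99.5
  tall yellow-fruited: 398 × 1/4 = 99.5
  dwarf red-fruited: 398 × 1/4 = 99.5
  dwarf yellow-fruited: 398 × 1/4 = 99.5
χ² = Σ (O − E)² / E
  tall red-fruited: (102 − 99.5)² / 99.5 = 0.0628
  tall yellow-fruited: (104 − 99.5)² / 99.5 = 0.2035
  dwarf red-fruited: (95 − 99.5)² / 99.5 = 0.2035
  dwarf yellow-fruited: (97 − 99.5)² / 99.5 = 0.0628
χ² = 0.0628 + 0.2035 + 0.2035 + 0.0628 = 0.5326 ≈ 0.533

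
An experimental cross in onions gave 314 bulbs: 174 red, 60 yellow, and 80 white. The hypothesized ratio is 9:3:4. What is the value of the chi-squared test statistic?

0.089

The 9:3:4 ratio has 16 parts, so with N = 314 the expected counts are:
  red: 314 × 9/16 = 176.625
  yellow: 314 × 3/16 = 58.875
  white: 314 × 4/16 = 78.5
χ² = Σ (O − E)² / E
  red: (174 − 176.625)² / 176.625 = 0.0390
  yellow: (60 − 58.875)² / 58.875 = 0.0215
  white: (80 − 78.5)² / 78.5 = 0.0287
χ² = 0.0390 + 0.0215 + 0.0287 = 0.0892 ≈ 0.089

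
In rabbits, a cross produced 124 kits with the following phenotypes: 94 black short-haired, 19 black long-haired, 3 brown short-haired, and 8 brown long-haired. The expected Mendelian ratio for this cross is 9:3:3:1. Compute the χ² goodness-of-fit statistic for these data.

26.853

The 9:3:3:1 ratio has 16 parts, so with N = 124 the expected counts are:
  black short-haired: 124 × 9/16 = 69.75
  black long-haired: 124 × 3/16 = 23.25
  brown short-haired: 124 × 3/16 = 23.25
  brown long-haired: 124 × 1/16 = 7.75
χ² = Σ (O − E)² / E
  black short-haired: (94 − 69.75)² / 69.75 = 8.4310
  black long-haired: (19 − 23.25)² / 23.25 = 0.7769
  brown short-haired: (3 − 23.25)² / 23.25 = 17.6371
  brown long-haired: (8 − 7.75)² / 7.75 = 0.0081
χ² = 8.4310 + 0.7769 + 17.6371 + 0.0081 = 26.8531 ≈ 26.853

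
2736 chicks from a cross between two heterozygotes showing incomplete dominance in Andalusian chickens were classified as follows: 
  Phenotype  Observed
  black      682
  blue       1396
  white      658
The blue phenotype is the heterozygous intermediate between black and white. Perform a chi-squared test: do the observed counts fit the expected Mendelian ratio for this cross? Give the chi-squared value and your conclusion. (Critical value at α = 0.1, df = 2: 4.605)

With incomplete dominance, a heterozygote × heterozygote cross gives a 1:2:1 phenotypic ratio.
Total ratio parts = 4. Expected numbers out of 2736:
  black: 2736 × 1/4 = 684
  blue: 2736 × 2/4 = 1368
  white: 2736 × 1/4 = 684
χ² = Σ (O − E)² / E
  black: (682 − 684)² / 684 = 0.0058
  blue: (1396 − 1368)² / 1368 = 0.5731
  white: (658 − 684)² / 684 = 0.9883
χ² = 0.0058 + 0.5731 + 0.9883 = 1.5672 ≈ 1.567
Degrees of freedom = 3 − 1 = 2; critical value at α = 0.1 is 4.605.
Since 1.567 < 4.605, we fail to reject the null hypothesis — the data are consistent with the 1:2:1 ratio.

1.567; consistent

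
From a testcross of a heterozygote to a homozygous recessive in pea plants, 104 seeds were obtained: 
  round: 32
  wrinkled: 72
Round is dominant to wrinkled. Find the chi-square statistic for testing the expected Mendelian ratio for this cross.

A testcross of a heterozygote (Aa × aa) gives a 1:1 phenotypic ratio.
Total ratio parts = 2. Expected numbers out of 104:
  round: 104 × 1/2 = 52
  wrinkled: 104 × 1/2 = 52
χ² = Σ (O − E)² / E
  round: (32 − 52)² / 52 = 7.6923
  wrinkled: (72 − 52)² / 52 = 7.6923
χ² = 7.6923 + 7.6923 = 15.3846 ≈ 15.385

15.385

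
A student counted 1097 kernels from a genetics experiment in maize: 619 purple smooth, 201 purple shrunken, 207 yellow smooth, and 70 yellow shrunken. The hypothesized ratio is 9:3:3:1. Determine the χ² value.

0.151

The 9:3:3:1 ratio has 16 parts, so with N = 1097 the expected counts are:
  purple smooth: 1097 × 9/16 = 617.0625
  purple shrunken: 1097 × 3/16 = 205.6875
  yellow smooth: 1097 × 3/16 = 205.6875
  yellow shrunken: 1097 × 1/16 = 68.5625
χ² = Σ (O − E)² / E
  purple smooth: (619 − 617.0625)² / 617.0625 = 0.0061
  purple shrunken: (201 − 205.6875)² / 205.6875 = 0.1068
  yellow smooth: (207 − 205.6875)² / 205.6875 = 0.0084
  yellow shrunken: (70 − 68.5625)² / 68.5625 = 0.0301
χ² = 0.0061 + 0.1068 + 0.0084 + 0.0301 = 0.1514 ≈ 0.151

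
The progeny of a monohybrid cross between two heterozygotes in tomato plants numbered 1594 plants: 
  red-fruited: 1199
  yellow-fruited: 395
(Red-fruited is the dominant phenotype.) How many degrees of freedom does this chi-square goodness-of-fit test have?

For a monohybrid cross between heterozygotes with complete dominance, the expected phenotypic ratio is 3:1.
A goodness-of-fit test with 2 phenotype classes has df = 2 − 1 = 1.

1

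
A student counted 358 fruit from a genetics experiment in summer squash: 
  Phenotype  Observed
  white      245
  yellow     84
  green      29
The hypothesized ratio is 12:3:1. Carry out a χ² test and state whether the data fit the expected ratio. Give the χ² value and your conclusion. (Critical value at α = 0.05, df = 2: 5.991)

The 12:3:1 ratio has 16 parts, so with N = 358 the expected counts are:
  white: 358 × 12/16 = 268.5
  yellow: 358 × 3/16 = 67.125
  green: 358 × 1/16 = 22.375
χ² = Σ (O − E)² / E
  white: (245 − 268.5)² / 268.5 = 2.0568
  yellow: (84 − 67.125)² / 67.125 = 4.2423
  green: (29 − 22.375)² / 22.375 = 1.9616
χ² = 2.0568 + 4.2423 + 1.9616 = 8.2607 ≈ 8.261
Degrees of freedom = 3 − 1 = 2; critical value at α = 0.05 is 5.991.
Since 8.261 > 5.991, we reject the null hypothesis — the data do not fit the 12:3:1 ratio.

8.261; not consistent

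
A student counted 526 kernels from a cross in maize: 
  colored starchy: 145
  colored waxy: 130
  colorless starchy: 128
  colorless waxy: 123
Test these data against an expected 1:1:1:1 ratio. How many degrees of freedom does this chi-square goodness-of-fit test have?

3

A goodness-of-fit test with 4 phenotype classes has df = 4 − 1 = 3.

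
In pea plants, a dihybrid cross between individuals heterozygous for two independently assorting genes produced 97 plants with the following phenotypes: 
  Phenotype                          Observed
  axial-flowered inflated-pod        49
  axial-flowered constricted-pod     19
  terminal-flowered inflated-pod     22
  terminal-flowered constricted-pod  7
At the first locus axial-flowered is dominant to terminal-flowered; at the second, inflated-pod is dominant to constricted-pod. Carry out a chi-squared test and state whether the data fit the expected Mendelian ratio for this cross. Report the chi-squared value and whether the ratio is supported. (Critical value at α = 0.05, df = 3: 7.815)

A dihybrid F₂ with independent assortment and complete dominance at both loci gives a 9:3:3:1 phenotypic ratio.
Total ratio parts = 16. Expected numbers out of 97:
  axial-flowered inflated-pod: 97 × 9/16 = 54.5625
  axial-flowered constricted-pod: 97 × 3/16 = 18.1875
  terminal-flowered inflated-pod: 97 × 3/16 = 18.1875
  terminal-flowered constricted-pod: 97 × 1/16 = 6.0625
χ² = Σ (O − E)² / E
  axial-flowered inflated-pod: (49 − 54.5625)² / 54.5625 = 0.5671
  axial-flowered constricted-pod: (19 − 18.1875)² / 18.1875 = 0.0363
  terminal-flowered inflated-pod: (22 − 18.1875)² / 18.1875 = 0.7992
  terminal-flowered constricted-pod: (7 − 6.0625)² / 6.0625 = 0.1450
χ² = 0.5671 + 0.0363 + 0.7992 + 0.1450 = 1.5476 ≈ 1.548
Degrees of freedom = 4 − 1 = 3; critical value at α = 0.05 is 7.815.
Since 1.548 < 7.815, we fail to reject the null hypothesis — the data are consistent with the 9:3:3:1 ratio.

1.548; consistent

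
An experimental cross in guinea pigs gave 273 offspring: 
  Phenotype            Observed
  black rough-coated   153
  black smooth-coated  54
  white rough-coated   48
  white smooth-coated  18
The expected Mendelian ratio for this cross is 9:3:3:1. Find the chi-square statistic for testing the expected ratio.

0.407

Total ratio parts = 16. Expected numbers out of 273:
  black rough-coated: 273 × 9/16 = 153.5625
  black smooth-coated: 273 × 3/16 = 51.1875
  white rough-coated: 273 × 3/16 = 51.1875
  white smooth-coated: 273 × 1/16 = 17.0625
χ² = Σ (O − E)² / E
  black rough-coated: (153 − 153.5625)² / 153.5625 = 0.0021
  black smooth-coated: (54 − 51.1875)² / 51.1875 = 0.1545
  white rough-coated: (48 − 51.1875)² / 51.1875 = 0.1985
  white smooth-coated: (18 − 17.0625)² / 17.0625 = 0.0515
χ² = 0.0021 + 0.1545 + 0.1985 + 0.0515 = 0.4066 ≈ 0.407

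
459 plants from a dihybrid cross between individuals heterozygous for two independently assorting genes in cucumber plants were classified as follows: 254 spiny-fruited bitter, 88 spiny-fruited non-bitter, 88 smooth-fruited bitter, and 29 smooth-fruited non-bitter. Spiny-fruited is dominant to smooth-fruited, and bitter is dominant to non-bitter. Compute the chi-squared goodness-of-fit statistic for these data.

A dihybrid F₂ with independent assortment and complete dominance at both loci gives a 9:3:3:1 phenotypic ratio.
Total ratio parts = 16. Expected numbers out of 459:
  spiny-fruited bitter: 459 × 9/16 = 258.1875
  spiny-fruited non-bitter: 459 × 3/16 = 86.0625
  smooth-fruited bitter: 459 × 3/16 = 86.0625
  smooth-fruited non-bitter: 459 × 1/16 = 28.6875
χ² = Σ (O − E)² / E
  spiny-fruited bitter: (254 − 258.1875)² / 258.1875 = 0.0679
  spiny-fruited non-bitter: (88 − 86.0625)² / 86.0625 = 0.0436
  smooth-fruited bitter: (88 − 86.0625)² / 86.0625 = 0.0436
  smooth-fruited non-bitter: (29 − 28.6875)² / 28.6875 = 0.0034
χ² = 0.0679 + 0.0436 + 0.0436 + 0.0034 = 0.1585 ≈ 0.159

0.159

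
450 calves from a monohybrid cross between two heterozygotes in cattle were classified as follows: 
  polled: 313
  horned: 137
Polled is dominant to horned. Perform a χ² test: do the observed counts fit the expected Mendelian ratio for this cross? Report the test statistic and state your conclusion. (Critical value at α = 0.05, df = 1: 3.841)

7.114; not consistent

For a monohybrid cross between heterozygotes with complete dominance, the expected phenotypic ratio is 3:1.
Total ratio parts = 4. Expected numbers out of 450:
  polled: 450 × 3/4 = 337.5
  horned: 450 × 1/4 = 112.5
χ² = Σ (O − E)² / E
  polled: (313 − 337.5)² / 337.5 = 1.7785
  horned: (137 − 112.5)² / 112.5 = 5.3356
χ² = 1.7785 + 5.3356 = 7.1141 ≈ 7.114
Degrees of freedom = 2 − 1 = 1; critical value at α = 0.05 is 3.841.
Since 7.114 > 3.841, we reject the null hypothesis — the data do not fit the 3:1 ratio.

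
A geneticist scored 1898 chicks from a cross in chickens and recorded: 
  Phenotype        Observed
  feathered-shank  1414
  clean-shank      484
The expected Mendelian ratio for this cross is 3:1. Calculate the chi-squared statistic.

0.254

Under the 3:1 hypothesis (Σ ratio = 4, N = 1898):
  feathered-shank: 1898 × 3/4 = 1423.5
  clean-shank: 1898 × 1/4 = 474.5
χ² = Σ (O − E)² / E
  feathered-shank: (1414 − 1423.5)² / 1423.5 = 0.0634
  clean-shank: (484 − 474.5)² / 474.5 = 0.1902
χ² = 0.0634 + 0.1902 = 0.2536 ≈ 0.254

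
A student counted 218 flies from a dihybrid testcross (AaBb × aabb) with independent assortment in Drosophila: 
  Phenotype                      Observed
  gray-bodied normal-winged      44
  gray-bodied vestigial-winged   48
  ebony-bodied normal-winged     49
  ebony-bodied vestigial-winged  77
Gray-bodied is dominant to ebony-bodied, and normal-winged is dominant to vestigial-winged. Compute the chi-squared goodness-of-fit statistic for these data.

12.642

A dihybrid testcross with independent assortment gives a 1:1:1:1 ratio.
The 1:1:1:1 ratio has 4 parts, so with N = 218 the expected counts are:
  gray-bodied normal-winged: 218 × 1/4 = 54.5
  gray-bodied vestigial-winged: 218 × 1/4 = 54.5
  ebony-bodied normal-winged: 218 × 1/4 = 54.5
  ebony-bodied vestigial-winged: 218 × 1/4 = 54.5
χ² = Σ (O − E)² / E
  gray-bodied normal-winged: (44 − 54.5)² / 54.5 = 2.0229
  gray-bodied vestigial-winged: (48 − 54.5)² / 54.5 = 0.7752
  ebony-bodied normal-winged: (49 − 54.5)² / 54.5 = 0.5550
  ebony-bodied vestigial-winged: (77 − 54.5)² / 54.5 = 9.2890
χ² = 2.0229 + 0.7752 + 0.5550 + 9.2890 = 12.6421 ≈ 12.642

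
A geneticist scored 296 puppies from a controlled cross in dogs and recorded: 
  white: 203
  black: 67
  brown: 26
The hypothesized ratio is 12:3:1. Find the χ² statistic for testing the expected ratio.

7.050

The 12:3:1 ratio has 16 parts, so with N = 296 the expected counts are:
  white: 296 × 12/16 = 222
  black: 296 × 3/16 = 55.5
  brown: 296 × 1/16 = 18.5
χ² = Σ (O − E)² / E
  white: (203 − 222)² / 222 = 1.6261
  black: (67 − 55.5)² / 55.5 = 2.3829
  brown: (26 − 18.5)² / 18.5 = 3.0405
χ² = 1.6261 + 2.3829 + 3.0405 = 7.0495 ≈ 7.050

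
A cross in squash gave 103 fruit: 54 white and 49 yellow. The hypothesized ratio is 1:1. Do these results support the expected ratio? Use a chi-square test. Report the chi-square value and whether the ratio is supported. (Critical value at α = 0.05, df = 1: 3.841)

0.243; consistent

Total ratio parts = 2. Expected numbers out of 103:
  white: 103 × 1/2 = 51.5
  yellow: 103 × 1/2 = 51.5
χ² = Σ (O − E)² / E
  white: (54 − 51.5)² / 51.5 = 0.1214
  yellow: (49 − 51.5)² / 51.5 = 0.1214
χ² = 0.1214 + 0.1214 = 0.2428 ≈ 0.243
Degrees of freedom = 2 − 1 = 1; critical value at α = 0.05 is 3.841.
Since 0.243 < 3.841, we fail to reject the null hypothesis — the data are consistent with the 1:1 ratio.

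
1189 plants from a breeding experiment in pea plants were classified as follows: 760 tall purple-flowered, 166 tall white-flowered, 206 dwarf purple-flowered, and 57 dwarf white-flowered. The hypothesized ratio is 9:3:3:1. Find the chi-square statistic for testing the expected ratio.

32.294

Total ratio parts = 16. Expected numbers out of 1189:
  tall purple-flowered: 1189 × 9/16 = 668.8125
  tall white-flowered: 1189 × 3/16 = 222.9375
  dwarf purple-flowered: 1189 × 3/16 = 222.9375
  dwarf white-flowered: 1189 × 1/16 = 74.3125
χ² = Σ (O − E)² / E
  tall purple-flowered: (760 − 668.8125)² / 668.8125 = 12.4327
  tall white-flowered: (166 − 222.9375)² / 222.9375 = 14.5416
  dwarf purple-flowered: (206 − 222.9375)² / 222.9375 = 1.2868
  dwarf white-flowered: (57 − 74.3125)² / 74.3125 = 4.0333
χ² = 12.4327 + 14.5416 + 1.2868 + 4.0333 = 32.2944 ≈ 32.294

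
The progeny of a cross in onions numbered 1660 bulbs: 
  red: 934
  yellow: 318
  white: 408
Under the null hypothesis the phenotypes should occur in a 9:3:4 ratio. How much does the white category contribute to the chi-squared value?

Under the 9:3:4 hypothesis (Σ ratio = 16, N = 1660):
  red: 1660 × 9/16 = 933.75
  yellow: 1660 × 3/16 = 311.25
  white: 1660 × 4/16 = 415
Contribution of white: (408 − 415)² / 415 = 0.1181

0.118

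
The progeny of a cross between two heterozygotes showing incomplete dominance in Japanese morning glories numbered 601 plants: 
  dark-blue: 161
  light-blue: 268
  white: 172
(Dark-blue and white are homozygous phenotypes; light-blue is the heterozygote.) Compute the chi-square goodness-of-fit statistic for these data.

With incomplete dominance, a heterozygote × heterozygote cross gives a 1:2:1 phenotypic ratio.
Total ratio parts = 4. Expected numbers out of 601:
  dark-blue: 601 × 1/4 = 150.25
  light-blue: 601 × 2/4 = 300.5
  white: 601 × 1/4 = 150.25
χ² = Σ (O − E)² / E
  dark-blue: (161 − 150.25)² / 150.25 = 0.7691
  light-blue: (268 − 300.5)² / 300.5 = 3.5150
  white: (172 − 150.25)² / 150.25 = 3.1485
χ² = 0.7691 + 3.5150 + 3.1485 = 7.4326 ≈ 7.433

7.433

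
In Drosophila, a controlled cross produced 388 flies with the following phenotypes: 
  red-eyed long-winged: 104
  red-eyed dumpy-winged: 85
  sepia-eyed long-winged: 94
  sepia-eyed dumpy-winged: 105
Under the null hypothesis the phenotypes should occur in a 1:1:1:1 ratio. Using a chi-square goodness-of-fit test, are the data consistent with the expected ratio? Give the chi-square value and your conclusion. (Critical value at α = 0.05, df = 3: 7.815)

2.742; consistent

Expected counts for N = 388 under a 1:1:1:1 ratio (total parts = 4):
  red-eyed long-winged: 388 × 1/4 = 97
  red-eyed dumpy-winged: 388 × 1/4 = 97
  sepia-eyed long-winged: 388 × 1/4 = 97
  sepia-eyed dumpy-winged: 388 × 1/4 = 97
χ² = Σ (O − E)² / E
  red-eyed long-winged: (104 − 97)² / 97 = 0.5052
  red-eyed dumpy-winged: (85 − 97)² / 97 = 1.4845
  sepia-eyed long-winged: (94 − 97)² / 97 = 0.0928
  sepia-eyed dumpy-winged: (105 − 97)² / 97 = 0.6598
χ² = 0.5052 + 1.4845 + 0.0928 + 0.6598 = 2.7423 ≈ 2.742
Degrees of freedom = 4 − 1 = 3; critical value at α = 0.05 is 7.815.
Since 2.742 < 7.815, we fail to reject the null hypothesis — the data are consistent with the 1:1:1:1 ratio.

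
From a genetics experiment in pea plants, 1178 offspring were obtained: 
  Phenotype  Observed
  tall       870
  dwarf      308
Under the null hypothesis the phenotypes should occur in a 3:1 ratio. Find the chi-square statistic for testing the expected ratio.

0.825

Total ratio parts = 4. Expected numbers out of 1178:
  tall: 1178 × 3/4 = 883.5
  dwarf: 1178 × 1/4 = 294.5
χ² = Σ (O − E)² / E
  tall: (870 − 883.5)² / 883.5 = 0.2063
  dwarf: (308 − 294.5)² / 294.5 = 0.6188
χ² = 0.2063 + 0.6188 = 0.8251 ≈ 0.825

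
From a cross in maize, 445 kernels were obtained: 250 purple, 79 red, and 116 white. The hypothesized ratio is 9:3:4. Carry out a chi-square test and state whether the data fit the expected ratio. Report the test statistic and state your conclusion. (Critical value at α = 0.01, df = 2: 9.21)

0.439; consistent

The 9:3:4 ratio has 16 parts, so with N = 445 the expected counts are:
  purple: 445 × 9/16 = 250.3125
  red: 445 × 3/16 = 83.4375
  white: 445 × 4/16 = 111.25
χ² = Σ (O − E)² / E
  purple: (250 − 250.3125)² / 250.3125 = 0.0004
  red: (79 − 83.4375)² / 83.4375 = 0.2360
  white: (116 − 111.25)² / 111.25 = 0.2028
χ² = 0.0004 + 0.2360 + 0.2028 = 0.4392 ≈ 0.439
Degrees of freedom = 3 − 1 = 2; critical value at α = 0.01 is 9.21.
Since 0.439 < 9.21, we fail to reject the null hypothesis — the data are consistent with the 9:3:4 ratio.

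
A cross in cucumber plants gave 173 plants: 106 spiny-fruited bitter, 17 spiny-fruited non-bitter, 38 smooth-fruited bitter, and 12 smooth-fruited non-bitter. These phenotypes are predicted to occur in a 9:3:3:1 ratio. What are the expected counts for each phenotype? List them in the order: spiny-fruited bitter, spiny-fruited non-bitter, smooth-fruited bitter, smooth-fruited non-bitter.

Expected counts for N = 173 under a 9:3:3:1 ratio (total parts = 16):
  spiny-fruited bitter: 173 × 9/16 = 97.3125
  spiny-fruited non-bitter: 173 × 3/16 = 32.4375
  smooth-fruited bitter: 173 × 3/16 = 32.4375
  smooth-fruited non-bitter: 173 × 1/16 = 10.8125

97.3125, 32.4375, 32.4375, 10.8125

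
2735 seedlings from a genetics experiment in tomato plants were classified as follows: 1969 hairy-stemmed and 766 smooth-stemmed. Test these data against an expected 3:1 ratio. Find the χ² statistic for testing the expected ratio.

13.192

Total ratio parts = 4. Expected numbers out of 2735:
  hairy-stemmed: 2735 × 3/4 = 2051.25
  smooth-stemmed: 2735 × 1/4 = 683.75
χ² = Σ (O − E)² / E
  hairy-stemmed: (1969 − 2051.25)² / 2051.25 = 3.2980
  smooth-stemmed: (766 − 683.75)² / 683.75 = 9.8941
χ² = 3.2980 + 9.8941 = 13.1921 ≈ 13.192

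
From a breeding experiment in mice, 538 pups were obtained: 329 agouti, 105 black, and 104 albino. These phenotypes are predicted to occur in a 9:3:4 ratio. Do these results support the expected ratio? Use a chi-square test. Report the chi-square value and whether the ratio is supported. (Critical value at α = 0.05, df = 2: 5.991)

Expected counts for N = 538 under a 9:3:4 ratio (total parts = 16):
  agouti: 538 × 9/16 = 302.625
  black: 538 × 3/16 = 100.875
  albino: 538 × 4/16 = 134.5
χ² = Σ (O − E)² / E
  agouti: (329 − 302.625)² / 302.625 = 2.2987
  black: (105 − 100.875)² / 100.875 = 0.1687
  albino: (104 − 134.5)² / 134.5 = 6.9164
χ² = 2.2987 + 0.1687 + 6.9164 = 9.3838 ≈ 9.384
Degrees of freedom = 3 − 1 = 2; critical value at α = 0.05 is 5.991.
Since 9.384 > 5.991, we reject the null hypothesis — the data do not fit the 9:3:4 ratio.

9.384; not consistent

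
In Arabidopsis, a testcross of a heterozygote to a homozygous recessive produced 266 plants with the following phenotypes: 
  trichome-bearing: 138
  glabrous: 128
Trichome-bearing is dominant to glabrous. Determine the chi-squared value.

A testcross of a heterozygote (Aa × aa) gives a 1:1 phenotypic ratio.
Under the 1:1 hypothesis (Σ ratio = 2, N = 266):
  trichome-bearing: 266 × 1/2 = 133
  glabrous: 266 × 1/2 = 133
χ² = Σ (O − E)² / E
  trichome-bearing: (138 − 133)² / 133 = 0.1880
  glabrous: (128 − 133)² / 133 = 0.1880
χ² = 0.1880 + 0.1880 = 0.376

0.376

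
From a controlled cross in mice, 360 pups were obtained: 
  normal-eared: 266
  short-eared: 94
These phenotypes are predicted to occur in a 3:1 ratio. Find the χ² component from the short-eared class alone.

0.178

The 3:1 ratio has 4 parts, so with N = 360 the expected counts are:
  normal-eared: 360 × 3/4 = 270
  short-eared: 360 × 1/4 = 90
Contribution of short-eared: (94 − 90)² / 90 = 0.1778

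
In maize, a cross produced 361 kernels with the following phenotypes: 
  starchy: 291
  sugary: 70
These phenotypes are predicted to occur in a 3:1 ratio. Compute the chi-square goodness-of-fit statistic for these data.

Expected counts for N = 361 under a 3:1 ratio (total parts = 4):
  starchy: 361 × 3/4 = 270.75
  sugary: 361 × 1/4 = 90.25
χ² = Σ (O − E)² / E
  starchy: (291 − 270.75)² / 270.75 = 1.5145
  sugary: (70 − 90.25)² / 90.25 = 4.5436
χ² = 1.5145 + 4.5436 = 6.0581 ≈ 6.058

6.058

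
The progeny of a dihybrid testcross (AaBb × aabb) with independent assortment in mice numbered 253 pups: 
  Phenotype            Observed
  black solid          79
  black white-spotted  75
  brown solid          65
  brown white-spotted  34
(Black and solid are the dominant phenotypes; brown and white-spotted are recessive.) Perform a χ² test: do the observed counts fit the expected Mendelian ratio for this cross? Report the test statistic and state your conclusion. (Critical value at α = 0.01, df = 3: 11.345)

19.680; not consistent

A dihybrid testcross with independent assortment gives a 1:1:1:1 ratio.
Expected counts for N = 253 under a 1:1:1:1 ratio (total parts = 4):
  black solid: 253 × 1/4 = 63.25
  black white-spotted: 253 × 1/4 = 63.25
  brown solid: 253 × 1/4 = 63.25
  brown white-spotted: 253 × 1/4 = 63.25
χ² = Σ (O − E)² / E
  black solid: (79 − 63.25)² / 63.25 = 3.9219
  black white-spotted: (75 − 63.25)² / 63.25 = 2.1828
  brown solid: (65 − 63.25)² / 63.25 = 0.0484
  brown white-spotted: (34 − 63.25)² / 63.25 = 13.5267
χ² = 3.9219 + 2.1828 + 0.0484 + 13.5267 = 19.6798 ≈ 19.680
Degrees of freedom = 4 − 1 = 3; critical value at α = 0.01 is 11.345.
Since 19.680 > 11.345, we reject the null hypothesis — the data do not fit the 1:1:1:1 ratio.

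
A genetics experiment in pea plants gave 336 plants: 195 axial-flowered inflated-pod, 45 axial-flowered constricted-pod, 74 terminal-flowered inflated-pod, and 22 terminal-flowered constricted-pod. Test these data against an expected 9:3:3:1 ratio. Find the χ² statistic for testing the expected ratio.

7.302

Expected counts for N = 336 under a 9:3:3:1 ratio (total parts = 16):
  axial-flowered inflated-pod: 336 × 9/16 = 189
  axial-flowered constricted-pod: 336 × 3/16 = 63
  terminal-flowered inflated-pod: 336 × 3/16 = 63
  terminal-flowered constricted-pod: 336 × 1/16 = 21
χ² = Σ (O − E)² / E
  axial-flowered inflated-pod: (195 − 189)² / 189 = 0.1905
  axial-flowered constricted-pod: (45 − 63)² / 63 = 5.1429
  terminal-flowered inflated-pod: (74 − 63)² / 63 = 1.9206
  terminal-flowered constricted-pod: (22 − 21)² / 21 = 0.0476
χ² = 0.1905 + 5.1429 + 1.9206 + 0.0476 = 7.3016 ≈ 7.302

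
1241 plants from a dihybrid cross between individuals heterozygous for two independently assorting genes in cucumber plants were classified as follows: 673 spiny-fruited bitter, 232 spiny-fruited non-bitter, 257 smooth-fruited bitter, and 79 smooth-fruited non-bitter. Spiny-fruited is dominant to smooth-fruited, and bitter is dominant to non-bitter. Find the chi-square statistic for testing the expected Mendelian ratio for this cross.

3.469

A dihybrid F₂ with independent assortment and complete dominance at both loci gives a 9:3:3:1 phenotypic ratio.
The 9:3:3:1 ratio has 16 parts, so with N = 1241 the expected counts are:
  spiny-fruited bitter: 1241 × 9/16 = 698.0625
  spiny-fruited non-bitter: 1241 × 3/16 = 232.6875
  smooth-fruited bitter: 1241 × 3/16 = 232.6875
  smooth-fruited non-bitter: 1241 × 1/16 = 77.5625
χ² = Σ (O − E)² / E
  spiny-fruited bitter: (673 − 698.0625)² / 698.0625 = 0.8998
  spiny-fruited non-bitter: (232 − 232.6875)² / 232.6875 = 0.0020
  smooth-fruited bitter: (257 − 232.6875)² / 232.6875 = 2.5403
  smooth-fruited non-bitter: (79 − 77.5625)² / 77.5625 = 0.0266
χ² = 0.8998 + 0.0020 + 2.5403 + 0.0266 = 3.4687 ≈ 3.469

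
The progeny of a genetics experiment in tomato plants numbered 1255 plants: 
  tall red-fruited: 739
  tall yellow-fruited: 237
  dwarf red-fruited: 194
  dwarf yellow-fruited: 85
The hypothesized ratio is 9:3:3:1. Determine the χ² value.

Under the 9:3:3:1 hypothesis (Σ ratio = 16, N = 1255):
  tall red-fruited: 1255 × 9/16 = 705.9375
  tall yellow-fruited: 1255 × 3/16 = 235.3125
  dwarf red-fruited: 1255 × 3/16 = 235.3125
  dwarf yellow-fruited: 1255 × 1/16 = 78.4375
χ² = Σ (O − E)² / E
  tall red-fruited: (739 − 705.9375)² / 705.9375 = 1.5485
  tall yellow-fruited: (237 − 235.3125)² / 235.3125 = 0.0121
  dwarf red-fruited: (194 − 235.3125)² / 235.3125 = 7.2530
  dwarf yellow-fruited: (85 − 78.4375)² / 78.4375 = 0.5491
χ² = 1.5485 + 0.0121 + 7.2530 + 0.5491 = 9.3627 ≈ 9.363

9.363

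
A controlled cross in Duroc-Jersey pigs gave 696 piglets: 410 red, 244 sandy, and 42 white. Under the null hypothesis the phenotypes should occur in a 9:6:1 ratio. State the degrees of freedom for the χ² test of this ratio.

A goodness-of-fit test with 3 phenotype classes has df = 3 − 1 = 2.

2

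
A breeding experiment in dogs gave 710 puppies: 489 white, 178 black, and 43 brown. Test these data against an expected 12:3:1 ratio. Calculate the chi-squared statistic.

Under the 12:3:1 hypothesis (Σ ratio = 16, N = 710):
  white: 710 × 12/16 = 532.5
  black: 710 × 3/16 = 133.125
  brown: 710 × 1/16 = 44.375
χ² = Σ (O − E)² / E
  white: (489 − 532.5)² / 532.5 = 3.5535
  black: (178 − 133.125)² / 133.125 = 15.1269
  brown: (43 − 44.375)² / 44.375 = 0.0426
χ² = 3.5535 + 15.1269 + 0.0426 = 18.723

18.723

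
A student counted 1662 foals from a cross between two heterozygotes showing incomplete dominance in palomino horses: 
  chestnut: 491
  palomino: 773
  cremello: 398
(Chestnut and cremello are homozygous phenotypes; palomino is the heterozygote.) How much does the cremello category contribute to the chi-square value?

0.737

With incomplete dominance, a heterozygote × heterozygote cross gives a 1:2:1 phenotypic ratio.
Total ratio parts = 4. Expected numbers out of 1662:
  chestnut: 1662 × 1/4 = 415.5
  palomino: 1662 × 2/4 = 831
  cremello: 1662 × 1/4 = 415.5
Contribution of cremello: (398 − 415.5)² / 415.5 = 0.7371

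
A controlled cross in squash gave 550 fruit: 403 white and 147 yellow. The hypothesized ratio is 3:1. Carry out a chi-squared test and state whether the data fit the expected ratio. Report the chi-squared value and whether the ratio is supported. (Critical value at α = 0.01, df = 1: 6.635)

0.875; consistent

Expected counts for N = 550 under a 3:1 ratio (total parts = 4):
  white: 550 × 3/4 = 412.5
  yellow: 550 × 1/4 = 137.5
χ² = Σ (O − E)² / E
  white: (403 − 412.5)² / 412.5 = 0.2188
  yellow: (147 − 137.5)² / 137.5 = 0.6564
χ² = 0.2188 + 0.6564 = 0.8752 ≈ 0.875
Degrees of freedom = 2 − 1 = 1; critical value at α = 0.01 is 6.635.
Since 0.875 < 6.635, we fail to reject the null hypothesis — the data are consistent with the 3:1 ratio.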